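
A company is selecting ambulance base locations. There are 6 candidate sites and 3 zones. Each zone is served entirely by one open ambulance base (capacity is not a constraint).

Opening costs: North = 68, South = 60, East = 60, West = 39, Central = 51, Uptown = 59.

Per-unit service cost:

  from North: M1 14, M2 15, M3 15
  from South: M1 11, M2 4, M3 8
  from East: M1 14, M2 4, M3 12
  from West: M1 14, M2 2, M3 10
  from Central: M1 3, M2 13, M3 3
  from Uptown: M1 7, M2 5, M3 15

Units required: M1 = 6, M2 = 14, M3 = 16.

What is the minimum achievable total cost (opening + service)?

For any fixed open set, each zone goes to its cheapest open site; total = fixed + service.
{West, Central}: M1→Central 3·6=18, M2→West 2·14=28, M3→Central 3·16=48. Service 94; fixed 90; total 184.
{South, Central}: M1→Central 3·6=18, M2→South 4·14=56, M3→Central 3·16=48. Service 122; fixed 111; total 233.
{East, Central}: service 122 + fixed 111 = 233
{North, South, East, West, Central, Uptown}: service 94 + fixed 337 = 431
No other subset beats 184.

Minimum total cost: 184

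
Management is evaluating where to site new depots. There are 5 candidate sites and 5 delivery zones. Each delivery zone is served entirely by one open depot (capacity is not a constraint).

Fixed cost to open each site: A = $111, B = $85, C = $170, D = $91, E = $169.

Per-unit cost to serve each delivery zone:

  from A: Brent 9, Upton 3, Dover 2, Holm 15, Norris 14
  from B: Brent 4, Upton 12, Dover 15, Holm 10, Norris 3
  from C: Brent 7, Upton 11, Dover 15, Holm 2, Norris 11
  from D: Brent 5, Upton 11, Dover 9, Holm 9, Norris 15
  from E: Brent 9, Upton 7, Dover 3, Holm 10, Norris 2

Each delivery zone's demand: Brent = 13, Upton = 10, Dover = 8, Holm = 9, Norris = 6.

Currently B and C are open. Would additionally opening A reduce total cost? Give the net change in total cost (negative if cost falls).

Current service cost with {B, C}: 318.
Adding A: each delivery zone re-picks its cheapest; new service cost 134, saving 184.
Extra fixed cost: 111. Net change = 111 − 184 = -73.
(Totals: 573 → 500.)

Yes — net change −73 (cost falls by 73).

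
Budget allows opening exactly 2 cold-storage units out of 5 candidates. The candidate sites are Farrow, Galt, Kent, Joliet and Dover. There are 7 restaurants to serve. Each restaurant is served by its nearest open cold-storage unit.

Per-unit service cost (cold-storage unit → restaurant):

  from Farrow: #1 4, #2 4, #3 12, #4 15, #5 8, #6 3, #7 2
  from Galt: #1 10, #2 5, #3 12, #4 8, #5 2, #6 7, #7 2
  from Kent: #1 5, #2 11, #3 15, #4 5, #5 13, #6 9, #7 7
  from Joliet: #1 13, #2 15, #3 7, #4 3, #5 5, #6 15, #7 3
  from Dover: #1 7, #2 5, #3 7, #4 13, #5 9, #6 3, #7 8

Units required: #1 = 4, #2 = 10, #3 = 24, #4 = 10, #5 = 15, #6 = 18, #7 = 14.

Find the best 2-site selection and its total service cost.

With exactly 2 open, each restaurant uses its cheapest among the chosen.
{Farrow, Joliet}: #1→Farrow 4·4=16, #2→Farrow 4·10=40, #3→Joliet 7·24=168, #4→Joliet 3·10=30, #5→Joliet 5·15=75, #6→Farrow 3·18=54, #7→Farrow 2·14=28. Service cost 411.
{Galt, Dover}: service cost 438
{Joliet, Dover}: service cost 447
Among all 10 size-2 choices, {Farrow, Joliet} is lowest.

Choose Farrow and Joliet; total service cost 411.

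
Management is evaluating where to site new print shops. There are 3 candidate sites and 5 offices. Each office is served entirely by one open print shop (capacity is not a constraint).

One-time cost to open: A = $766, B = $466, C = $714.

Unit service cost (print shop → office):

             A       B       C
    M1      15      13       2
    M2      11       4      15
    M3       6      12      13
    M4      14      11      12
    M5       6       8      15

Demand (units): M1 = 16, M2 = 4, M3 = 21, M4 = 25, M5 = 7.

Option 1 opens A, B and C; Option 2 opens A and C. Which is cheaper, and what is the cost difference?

Option 1: {A, B, C}: M1→C 2·16=32, M2→B 4·4=16, M3→A 6·21=126, M4→B 11·25=275, M5→A 6·7=42. Service 491; fixed 1946; total 2437.
Option 2: {A, C}: M1→C 2·16=32, M2→A 11·4=44, M3→A 6·21=126, M4→C 12·25=300, M5→A 6·7=42. Service 544; fixed 1480; total 2024.
Difference: |2437 − 2024| = 413.

Option 2 is cheaper by 413.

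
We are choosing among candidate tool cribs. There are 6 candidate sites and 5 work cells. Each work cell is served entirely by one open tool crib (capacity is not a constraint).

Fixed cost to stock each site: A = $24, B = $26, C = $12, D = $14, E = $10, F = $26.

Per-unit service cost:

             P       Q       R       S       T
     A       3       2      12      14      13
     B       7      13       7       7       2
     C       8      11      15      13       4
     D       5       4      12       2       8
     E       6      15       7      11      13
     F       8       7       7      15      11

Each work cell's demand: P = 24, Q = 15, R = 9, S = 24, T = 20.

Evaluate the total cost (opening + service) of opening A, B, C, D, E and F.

Each work cell is assigned to its cheapest site among the open ones.
{A, B, C, D, E, F}: P→A 3·24=72, Q→A 2·15=30, R→B 7·9=63, S→D 2·24=48, T→B 2·20=40. Service 253; fixed 112; total 365.

Total cost: 365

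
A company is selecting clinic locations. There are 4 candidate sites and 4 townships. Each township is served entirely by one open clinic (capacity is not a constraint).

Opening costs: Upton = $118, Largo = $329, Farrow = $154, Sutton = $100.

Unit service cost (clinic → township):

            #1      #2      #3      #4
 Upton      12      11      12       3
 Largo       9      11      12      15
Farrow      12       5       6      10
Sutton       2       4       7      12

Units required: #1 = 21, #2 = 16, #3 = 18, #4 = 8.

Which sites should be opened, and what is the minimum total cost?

For any fixed open set, each township goes to its cheapest open site; total = fixed + service.
{Sutton}: #1→Sutton 2·21=42, #2→Sutton 4·16=64, #3→Sutton 7·18=126, #4→Sutton 12·8=96. Service 328; fixed 100; total 428.
{Upton, Sutton}: #1→Sutton 2·21=42, #2→Sutton 4·16=64, #3→Sutton 7·18=126, #4→Upton 3·8=24. Service 256; fixed 218; total 474.
{Farrow, Sutton}: #1→Sutton 2·21=42, #2→Sutton 4·16=64, #3→Farrow 6·18=108, #4→Farrow 10·8=80. Service 294; fixed 254; total 548.
{Upton, Largo, Farrow, Sutton}: #1→Sutton 2·21=42, #2→Sutton 4·16=64, #3→Farrow 6·18=108, #4→Upton 3·8=24. Service 238; fixed 701; total 939.
No other subset beats 428.

Open Sutton only; minimum total cost 428.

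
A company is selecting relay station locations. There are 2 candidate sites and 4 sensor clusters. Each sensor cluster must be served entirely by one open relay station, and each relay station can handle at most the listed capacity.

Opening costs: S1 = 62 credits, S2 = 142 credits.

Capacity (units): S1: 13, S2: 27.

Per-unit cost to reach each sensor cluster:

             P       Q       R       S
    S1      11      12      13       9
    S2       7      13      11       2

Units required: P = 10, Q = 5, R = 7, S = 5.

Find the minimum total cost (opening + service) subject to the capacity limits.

Minimum total cost: 364

Open {S2}: P→S2 7·10=70, Q→S2 13·5=65, R→S2 11·7=77, S→S2 2·5=10.
Loads: S2 carries 27/27. Service 222; fixed 142; total 364.
Next best feasible plan costs 421.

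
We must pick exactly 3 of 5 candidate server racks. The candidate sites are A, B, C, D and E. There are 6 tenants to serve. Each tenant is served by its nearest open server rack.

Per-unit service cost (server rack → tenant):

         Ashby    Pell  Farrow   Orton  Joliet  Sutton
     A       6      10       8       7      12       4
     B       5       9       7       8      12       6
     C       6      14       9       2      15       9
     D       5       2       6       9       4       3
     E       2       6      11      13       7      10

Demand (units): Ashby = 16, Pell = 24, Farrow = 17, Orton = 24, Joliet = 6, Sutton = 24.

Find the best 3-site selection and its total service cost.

Choose C, D and E; total service cost 326.

With exactly 3 open, each tenant uses its cheapest among the chosen.
{C, D, E}: Ashby→E 2·16=32, Pell→D 2·24=48, Farrow→D 6·17=102, Orton→C 2·24=48, Joliet→D 4·6=24, Sutton→D 3·24=72. Service cost 326.
{A, C, D}: service cost 374
{B, C, D}: service cost 374
Among all 10 size-3 choices, {C, D, E} is lowest.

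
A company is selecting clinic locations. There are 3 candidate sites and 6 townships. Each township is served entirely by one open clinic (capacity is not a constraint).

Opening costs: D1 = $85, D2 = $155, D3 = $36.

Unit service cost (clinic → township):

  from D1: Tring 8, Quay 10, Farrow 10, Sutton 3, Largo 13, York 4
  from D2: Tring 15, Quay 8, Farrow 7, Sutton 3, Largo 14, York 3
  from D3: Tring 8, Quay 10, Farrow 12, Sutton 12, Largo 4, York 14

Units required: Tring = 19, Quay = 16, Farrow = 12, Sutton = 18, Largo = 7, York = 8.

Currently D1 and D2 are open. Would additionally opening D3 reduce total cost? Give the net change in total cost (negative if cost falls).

Current service cost with {D1, D2}: 533.
Adding D3: each township re-picks its cheapest; new service cost 470, saving 63.
Extra fixed cost: 36. Net change = 36 − 63 = -27.
(Totals: 773 → 746.)

Yes — net change −27 (cost falls by 27).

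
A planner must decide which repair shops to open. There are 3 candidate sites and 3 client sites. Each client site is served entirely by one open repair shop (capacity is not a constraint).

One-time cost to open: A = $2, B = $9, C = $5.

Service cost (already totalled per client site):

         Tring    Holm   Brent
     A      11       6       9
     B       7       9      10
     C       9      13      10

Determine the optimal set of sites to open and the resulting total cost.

For any fixed open set, each client site goes to its cheapest open site; total = fixed + service.
{A}: Tring→A 11, Holm→A 6, Brent→A 9. Service 26; fixed 2; total 28.
{A, C}: service 24 + fixed 7 = 31
{A, B}: Tring→B 7, Holm→A 6, Brent→A 9. Service 22; fixed 11; total 33.
{A, B, C}: service 22 + fixed 16 = 38
(All 7 nonempty subsets were checked; A only is lowest.)

Open A only; minimum total cost 28.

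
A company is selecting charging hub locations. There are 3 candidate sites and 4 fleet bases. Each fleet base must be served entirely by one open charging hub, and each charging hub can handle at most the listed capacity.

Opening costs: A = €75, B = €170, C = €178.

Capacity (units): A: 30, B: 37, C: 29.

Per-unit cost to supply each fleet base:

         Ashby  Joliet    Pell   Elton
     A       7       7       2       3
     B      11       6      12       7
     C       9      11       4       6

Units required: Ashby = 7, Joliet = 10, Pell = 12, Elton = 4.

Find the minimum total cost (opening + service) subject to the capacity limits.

Open {A, B}: Ashby→A 7·7=49, Joliet→B 6·10=60, Pell→A 2·12=24, Elton→A 3·4=12.
Loads: A carries 23/30, B carries 10/37. Service 145; fixed 245; total 390.
Next best feasible plan costs 406.

Minimum total cost: 390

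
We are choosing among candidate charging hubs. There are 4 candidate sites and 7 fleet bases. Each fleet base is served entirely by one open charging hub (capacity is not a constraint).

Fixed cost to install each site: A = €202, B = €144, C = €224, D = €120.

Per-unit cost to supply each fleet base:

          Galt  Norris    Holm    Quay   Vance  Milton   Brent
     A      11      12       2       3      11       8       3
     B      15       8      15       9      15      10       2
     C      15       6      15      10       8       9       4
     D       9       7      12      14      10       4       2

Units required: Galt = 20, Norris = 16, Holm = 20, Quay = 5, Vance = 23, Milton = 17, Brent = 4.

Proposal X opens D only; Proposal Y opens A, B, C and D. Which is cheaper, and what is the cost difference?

Proposal X: {D}: Galt→D 9·20=180, Norris→D 7·16=112, Holm→D 12·20=240, Quay→D 14·5=70, Vance→D 10·23=230, Milton→D 4·17=68, Brent→D 2·4=8. Service 908; fixed 120; total 1028.
Proposal Y: {A, B, C, D}: Galt→D 9·20=180, Norris→C 6·16=96, Holm→A 2·20=40, Quay→A 3·5=15, Vance→C 8·23=184, Milton→D 4·17=68, Brent→B 2·4=8. Service 591; fixed 690; total 1281.
Difference: |1028 − 1281| = 253.

Proposal X is cheaper by 253.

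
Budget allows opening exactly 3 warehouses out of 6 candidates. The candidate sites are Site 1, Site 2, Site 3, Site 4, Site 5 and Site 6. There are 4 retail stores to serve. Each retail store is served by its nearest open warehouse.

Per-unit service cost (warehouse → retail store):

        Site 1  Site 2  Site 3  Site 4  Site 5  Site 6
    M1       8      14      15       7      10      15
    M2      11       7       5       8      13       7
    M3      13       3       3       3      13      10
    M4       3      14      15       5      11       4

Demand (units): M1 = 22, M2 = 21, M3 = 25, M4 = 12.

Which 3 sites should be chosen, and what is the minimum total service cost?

With exactly 3 open, each retail store uses its cheapest among the chosen.
{Site 1, Site 3, Site 4}: M1→Site 4 7·22=154, M2→Site 3 5·21=105, M3→Site 3 3·25=75, M4→Site 1 3·12=36. Service cost 370.
{Site 3, Site 4, Site 6}: service cost 382
{Site 1, Site 2, Site 3}: service cost 392
Among all 20 size-3 choices, {Site 1, Site 3, Site 4} is lowest.

Choose Site 1, Site 3 and Site 4; total service cost 370.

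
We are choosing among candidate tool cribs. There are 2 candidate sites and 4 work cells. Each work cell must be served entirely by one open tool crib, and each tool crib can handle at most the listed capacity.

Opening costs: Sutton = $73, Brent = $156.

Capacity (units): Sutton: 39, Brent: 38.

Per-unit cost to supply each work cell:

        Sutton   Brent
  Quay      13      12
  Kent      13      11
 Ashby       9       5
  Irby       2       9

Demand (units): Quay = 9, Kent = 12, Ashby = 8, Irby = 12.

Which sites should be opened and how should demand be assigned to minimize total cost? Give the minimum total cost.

Minimum total cost: 533

Open {Sutton, Brent}: Quay→Brent 12·9=108, Kent→Brent 11·12=132, Ashby→Brent 5·8=40, Irby→Sutton 2·12=24.
Loads: Sutton carries 12/39, Brent carries 29/38. Service 304; fixed 229; total 533.
Next best feasible plan costs 542.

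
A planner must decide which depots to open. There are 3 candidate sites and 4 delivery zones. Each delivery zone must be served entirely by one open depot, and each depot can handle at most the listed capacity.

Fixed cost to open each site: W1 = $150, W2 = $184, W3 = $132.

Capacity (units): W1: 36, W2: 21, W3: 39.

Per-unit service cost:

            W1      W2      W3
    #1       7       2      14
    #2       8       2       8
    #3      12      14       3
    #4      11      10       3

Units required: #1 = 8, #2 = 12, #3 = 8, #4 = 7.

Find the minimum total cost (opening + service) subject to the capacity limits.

Open {W3}: #1→W3 14·8=112, #2→W3 8·12=96, #3→W3 3·8=24, #4→W3 3·7=21.
Loads: W3 carries 35/39. Service 253; fixed 132; total 385.
Next best feasible plan costs 401.

Minimum total cost: 385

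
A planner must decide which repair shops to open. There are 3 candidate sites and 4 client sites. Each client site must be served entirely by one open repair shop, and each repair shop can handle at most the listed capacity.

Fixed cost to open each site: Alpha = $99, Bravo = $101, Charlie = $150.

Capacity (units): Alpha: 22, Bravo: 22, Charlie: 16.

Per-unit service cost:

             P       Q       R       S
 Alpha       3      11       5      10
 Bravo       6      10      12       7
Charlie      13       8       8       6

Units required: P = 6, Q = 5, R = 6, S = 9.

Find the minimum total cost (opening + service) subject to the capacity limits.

Open {Alpha, Bravo}: P→Alpha 3·6=18, Q→Bravo 10·5=50, R→Alpha 5·6=30, S→Bravo 7·9=63.
Loads: Alpha carries 12/22, Bravo carries 14/22. Service 161; fixed 200; total 361.
Next best feasible plan costs 366.

Minimum total cost: 361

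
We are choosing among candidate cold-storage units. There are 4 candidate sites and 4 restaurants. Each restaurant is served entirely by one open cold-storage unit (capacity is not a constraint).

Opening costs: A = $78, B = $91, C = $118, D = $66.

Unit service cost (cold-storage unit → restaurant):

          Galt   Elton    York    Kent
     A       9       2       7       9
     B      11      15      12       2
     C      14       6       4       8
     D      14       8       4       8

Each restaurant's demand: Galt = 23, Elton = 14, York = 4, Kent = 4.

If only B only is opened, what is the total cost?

Each restaurant is assigned to its cheapest site among the open ones.
{B}: Galt→B 11·23=253, Elton→B 15·14=210, York→B 12·4=48, Kent→B 2·4=8. Service 519; fixed 91; total 610.

Total cost: 610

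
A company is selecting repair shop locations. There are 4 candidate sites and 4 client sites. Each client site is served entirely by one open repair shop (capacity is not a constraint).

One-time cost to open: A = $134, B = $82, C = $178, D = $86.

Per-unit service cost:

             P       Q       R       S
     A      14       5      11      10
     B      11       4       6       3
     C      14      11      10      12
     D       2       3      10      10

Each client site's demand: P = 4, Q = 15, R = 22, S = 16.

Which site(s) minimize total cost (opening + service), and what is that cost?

For any fixed open set, each client site goes to its cheapest open site; total = fixed + service.
{B}: P→B 11·4=44, Q→B 4·15=60, R→B 6·22=132, S→B 3·16=48. Service 284; fixed 82; total 366.
{B, D}: service 233 + fixed 168 = 401
{A, B}: service 284 + fixed 216 = 500
{A, B, C, D}: P→D 2·4=8, Q→D 3·15=45, R→B 6·22=132, S→B 3·16=48. Service 233; fixed 480; total 713.
No other subset beats 366.

Open B only; minimum total cost 366.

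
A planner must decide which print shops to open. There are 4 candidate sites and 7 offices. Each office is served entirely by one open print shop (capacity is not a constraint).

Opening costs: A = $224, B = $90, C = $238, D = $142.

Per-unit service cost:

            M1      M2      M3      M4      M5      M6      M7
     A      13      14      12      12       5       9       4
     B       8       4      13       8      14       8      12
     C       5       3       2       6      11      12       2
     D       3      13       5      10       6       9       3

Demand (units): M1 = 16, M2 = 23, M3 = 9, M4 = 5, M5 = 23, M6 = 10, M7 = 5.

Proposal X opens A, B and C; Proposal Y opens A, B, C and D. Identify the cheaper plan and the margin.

Proposal X: {A, B, C}: M1→C 5·16=80, M2→C 3·23=69, M3→C 2·9=18, M4→C 6·5=30, M5→A 5·23=115, M6→B 8·10=80, M7→C 2·5=10. Service 402; fixed 552; total 954.
Proposal Y: {A, B, C, D}: M1→D 3·16=48, M2→C 3·23=69, M3→C 2·9=18, M4→C 6·5=30, M5→A 5·23=115, M6→B 8·10=80, M7→C 2·5=10. Service 370; fixed 694; total 1064.
Difference: |954 − 1064| = 110.

Proposal X is cheaper by 110.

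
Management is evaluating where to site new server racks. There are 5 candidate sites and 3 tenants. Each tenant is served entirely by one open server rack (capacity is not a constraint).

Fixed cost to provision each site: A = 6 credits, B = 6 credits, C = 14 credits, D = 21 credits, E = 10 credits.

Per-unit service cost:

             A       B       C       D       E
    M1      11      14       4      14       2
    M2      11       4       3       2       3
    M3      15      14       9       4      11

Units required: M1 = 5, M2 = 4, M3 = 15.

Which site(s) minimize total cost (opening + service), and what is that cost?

Open D and E; minimum total cost 109.

For any fixed open set, each tenant goes to its cheapest open site; total = fixed + service.
{D, E}: M1→E 2·5=10, M2→D 2·4=8, M3→D 4·15=60. Service 78; fixed 31; total 109.
{A, D, E}: service 78 + fixed 37 = 115
{B, D, E}: M1→E 2·5=10, M2→D 2·4=8, M3→D 4·15=60. Service 78; fixed 37; total 115.
{A, B, C, D, E}: M1→E 2·5=10, M2→D 2·4=8, M3→D 4·15=60. Service 78; fixed 57; total 135.
No other subset beats 109.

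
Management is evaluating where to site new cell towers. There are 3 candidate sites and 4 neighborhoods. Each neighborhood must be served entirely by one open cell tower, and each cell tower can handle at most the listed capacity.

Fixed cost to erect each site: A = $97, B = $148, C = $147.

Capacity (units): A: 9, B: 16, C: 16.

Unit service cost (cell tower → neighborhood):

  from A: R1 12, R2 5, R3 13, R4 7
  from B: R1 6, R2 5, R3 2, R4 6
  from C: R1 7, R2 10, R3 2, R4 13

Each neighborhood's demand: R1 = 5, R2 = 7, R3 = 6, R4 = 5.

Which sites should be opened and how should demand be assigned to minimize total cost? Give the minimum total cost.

Open {A, B}: R1→B 6·5=30, R2→A 5·7=35, R3→B 2·6=12, R4→B 6·5=30.
Loads: A carries 7/9, B carries 16/16. Service 107; fixed 245; total 352.
Next best feasible plan costs 391.

Minimum total cost: 352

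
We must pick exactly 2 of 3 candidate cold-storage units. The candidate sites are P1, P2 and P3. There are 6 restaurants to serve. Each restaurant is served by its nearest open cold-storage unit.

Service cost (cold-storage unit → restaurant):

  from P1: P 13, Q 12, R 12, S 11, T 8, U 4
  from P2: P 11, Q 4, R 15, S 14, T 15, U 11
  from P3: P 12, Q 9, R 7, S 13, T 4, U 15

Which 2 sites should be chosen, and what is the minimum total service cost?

With exactly 2 open, each restaurant uses its cheapest among the chosen.
{P1, P3}: P→P3 12, Q→P3 9, R→P3 7, S→P1 11, T→P3 4, U→P1 4. Service cost 47.
{P1, P2}: service cost 50
{P2, P3}: service cost 50
Among all 3 size-2 choices, {P1, P3} is lowest.

Choose P1 and P3; total service cost 47.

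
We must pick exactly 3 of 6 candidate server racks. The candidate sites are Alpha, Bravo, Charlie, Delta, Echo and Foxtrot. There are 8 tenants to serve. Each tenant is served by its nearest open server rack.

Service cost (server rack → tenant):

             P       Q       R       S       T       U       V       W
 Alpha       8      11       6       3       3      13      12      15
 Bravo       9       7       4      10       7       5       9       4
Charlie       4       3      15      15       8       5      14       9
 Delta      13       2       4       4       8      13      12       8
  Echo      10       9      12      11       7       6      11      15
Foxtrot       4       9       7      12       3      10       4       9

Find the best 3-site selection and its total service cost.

Choose Bravo, Delta and Foxtrot; total service cost 30.

With exactly 3 open, each tenant uses its cheapest among the chosen.
{Bravo, Delta, Foxtrot}: P→Foxtrot 4, Q→Delta 2, R→Bravo 4, S→Delta 4, T→Foxtrot 3, U→Bravo 5, V→Foxtrot 4, W→Bravo 4. Service cost 30.
{Alpha, Bravo, Foxtrot}: service cost 34
{Charlie, Delta, Foxtrot}: service cost 34
Among all 20 size-3 choices, {Bravo, Delta, Foxtrot} is lowest.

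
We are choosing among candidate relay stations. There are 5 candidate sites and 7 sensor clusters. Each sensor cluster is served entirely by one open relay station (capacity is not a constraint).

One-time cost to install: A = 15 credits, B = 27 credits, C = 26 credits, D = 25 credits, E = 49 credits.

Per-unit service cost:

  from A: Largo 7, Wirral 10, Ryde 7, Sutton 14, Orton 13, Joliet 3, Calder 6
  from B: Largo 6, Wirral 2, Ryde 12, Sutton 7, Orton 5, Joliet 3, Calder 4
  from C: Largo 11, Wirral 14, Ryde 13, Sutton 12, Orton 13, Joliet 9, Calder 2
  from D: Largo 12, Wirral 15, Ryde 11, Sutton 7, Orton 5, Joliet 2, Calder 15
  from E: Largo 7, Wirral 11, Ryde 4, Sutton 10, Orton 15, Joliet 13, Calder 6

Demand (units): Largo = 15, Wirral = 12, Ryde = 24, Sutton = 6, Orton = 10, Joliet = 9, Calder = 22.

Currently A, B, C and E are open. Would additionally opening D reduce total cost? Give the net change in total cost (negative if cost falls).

Current service cost with {A, B, C, E}: 373.
Adding D: each sensor cluster re-picks its cheapest; new service cost 364, saving 9.
Extra fixed cost: 25. Net change = 25 − 9 = 16.
(Totals: 490 → 506.)

No — net change +16 (cost rises by 16).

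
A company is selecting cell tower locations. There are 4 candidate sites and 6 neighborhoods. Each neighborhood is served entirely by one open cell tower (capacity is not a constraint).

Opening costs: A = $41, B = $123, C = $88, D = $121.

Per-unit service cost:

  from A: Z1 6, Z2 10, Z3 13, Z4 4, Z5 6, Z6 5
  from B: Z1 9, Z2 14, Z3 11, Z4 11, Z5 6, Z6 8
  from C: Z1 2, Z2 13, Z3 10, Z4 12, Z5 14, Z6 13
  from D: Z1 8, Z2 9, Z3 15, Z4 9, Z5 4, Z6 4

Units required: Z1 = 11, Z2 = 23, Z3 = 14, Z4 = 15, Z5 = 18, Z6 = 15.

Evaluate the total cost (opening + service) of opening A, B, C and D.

Total cost: 934

Each neighborhood is assigned to its cheapest site among the open ones.
{A, B, C, D}: Z1→C 2·11=22, Z2→D 9·23=207, Z3→C 10·14=140, Z4→A 4·15=60, Z5→D 4·18=72, Z6→D 4·15=60. Service 561; fixed 373; total 934.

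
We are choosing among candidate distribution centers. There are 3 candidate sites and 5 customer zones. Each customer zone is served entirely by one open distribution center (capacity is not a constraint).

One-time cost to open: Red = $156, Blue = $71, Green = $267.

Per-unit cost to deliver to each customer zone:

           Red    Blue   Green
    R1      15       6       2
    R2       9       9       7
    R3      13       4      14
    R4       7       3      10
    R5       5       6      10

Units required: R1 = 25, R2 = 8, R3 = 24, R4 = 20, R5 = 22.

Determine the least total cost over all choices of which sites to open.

For any fixed open set, each customer zone goes to its cheapest open site; total = fixed + service.
{Blue}: R1→Blue 6·25=150, R2→Blue 9·8=72, R3→Blue 4·24=96, R4→Blue 3·20=60, R5→Blue 6·22=132. Service 510; fixed 71; total 581.
{Red, Blue}: R1→Blue 6·25=150, R2→Red 9·8=72, R3→Blue 4·24=96, R4→Blue 3·20=60, R5→Red 5·22=110. Service 488; fixed 227; total 715.
{Blue, Green}: service 394 + fixed 338 = 732
{Red, Blue, Green}: service 372 + fixed 494 = 866
No other subset beats 581.

Minimum total cost: 581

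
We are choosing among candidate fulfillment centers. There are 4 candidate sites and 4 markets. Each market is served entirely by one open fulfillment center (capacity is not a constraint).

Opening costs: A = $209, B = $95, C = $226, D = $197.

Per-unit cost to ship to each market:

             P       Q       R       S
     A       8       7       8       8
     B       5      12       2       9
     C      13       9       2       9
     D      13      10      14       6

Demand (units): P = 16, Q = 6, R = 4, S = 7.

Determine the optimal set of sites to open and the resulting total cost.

Open B only; minimum total cost 318.

For any fixed open set, each market goes to its cheapest open site; total = fixed + service.
{B}: P→B 5·16=80, Q→B 12·6=72, R→B 2·4=8, S→B 9·7=63. Service 223; fixed 95; total 318.
{A}: P→A 8·16=128, Q→A 7·6=42, R→A 8·4=32, S→A 8·7=56. Service 258; fixed 209; total 467.
{B, D}: service 190 + fixed 292 = 482
{A, B, C, D}: service 172 + fixed 727 = 899
No other subset beats 318.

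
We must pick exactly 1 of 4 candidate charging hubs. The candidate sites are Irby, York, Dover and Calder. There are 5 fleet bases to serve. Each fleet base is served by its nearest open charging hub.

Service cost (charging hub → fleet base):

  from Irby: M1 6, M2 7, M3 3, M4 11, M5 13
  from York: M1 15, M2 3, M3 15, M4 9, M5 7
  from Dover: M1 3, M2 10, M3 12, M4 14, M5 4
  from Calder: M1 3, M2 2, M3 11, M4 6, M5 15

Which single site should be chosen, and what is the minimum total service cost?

Choose Calder only; total service cost 37.

With exactly 1 open, each fleet base uses its cheapest among the chosen.
{Calder}: M1→Calder 3, M2→Calder 2, M3→Calder 11, M4→Calder 6, M5→Calder 15. Service cost 37.
{Irby}: service cost 40
{Dover}: service cost 43
Among all 4 size-1 choices, {Calder} is lowest.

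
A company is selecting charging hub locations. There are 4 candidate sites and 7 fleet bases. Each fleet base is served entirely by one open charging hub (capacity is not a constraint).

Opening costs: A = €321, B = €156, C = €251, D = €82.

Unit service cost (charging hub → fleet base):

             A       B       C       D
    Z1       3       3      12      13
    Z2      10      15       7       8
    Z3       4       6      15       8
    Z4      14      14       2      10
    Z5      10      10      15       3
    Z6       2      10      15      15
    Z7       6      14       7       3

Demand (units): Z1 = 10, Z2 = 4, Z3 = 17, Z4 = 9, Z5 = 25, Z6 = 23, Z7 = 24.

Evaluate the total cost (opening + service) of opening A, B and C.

Total cost: 1312

Each fleet base is assigned to its cheapest site among the open ones.
{A, B, C}: Z1→A 3·10=30, Z2→C 7·4=28, Z3→A 4·17=68, Z4→C 2·9=18, Z5→A 10·25=250, Z6→A 2·23=46, Z7→A 6·24=144. Service 584; fixed 728; total 1312.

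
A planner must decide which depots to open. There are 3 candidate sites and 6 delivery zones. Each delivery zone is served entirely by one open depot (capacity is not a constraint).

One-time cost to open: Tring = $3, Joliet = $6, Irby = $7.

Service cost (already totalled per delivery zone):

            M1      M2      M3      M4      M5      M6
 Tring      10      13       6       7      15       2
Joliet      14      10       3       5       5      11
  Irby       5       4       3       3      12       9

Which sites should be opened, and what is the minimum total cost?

Open Tring, Joliet and Irby; minimum total cost 38.

For any fixed open set, each delivery zone goes to its cheapest open site; total = fixed + service.
{Tring, Joliet, Irby}: M1→Irby 5, M2→Irby 4, M3→Joliet 3, M4→Irby 3, M5→Joliet 5, M6→Tring 2. Service 22; fixed 16; total 38.
{Tring, Irby}: service 29 + fixed 10 = 39
{Joliet, Irby}: service 29 + fixed 13 = 42
{Tring}: service 53 + fixed 3 = 56
No other subset beats 38.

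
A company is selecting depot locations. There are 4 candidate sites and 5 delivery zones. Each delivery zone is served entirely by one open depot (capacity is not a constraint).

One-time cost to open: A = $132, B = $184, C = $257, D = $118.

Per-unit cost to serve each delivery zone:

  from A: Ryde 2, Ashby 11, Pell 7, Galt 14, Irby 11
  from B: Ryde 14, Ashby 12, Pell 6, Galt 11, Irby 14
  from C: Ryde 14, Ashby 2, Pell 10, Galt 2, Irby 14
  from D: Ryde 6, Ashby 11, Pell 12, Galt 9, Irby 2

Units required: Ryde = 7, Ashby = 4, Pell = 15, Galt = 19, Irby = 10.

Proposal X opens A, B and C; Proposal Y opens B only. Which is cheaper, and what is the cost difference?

Proposal X: {A, B, C}: Ryde→A 2·7=14, Ashby→C 2·4=8, Pell→B 6·15=90, Galt→C 2·19=38, Irby→A 11·10=110. Service 260; fixed 573; total 833.
Proposal Y: {B}: Ryde→B 14·7=98, Ashby→B 12·4=48, Pell→B 6·15=90, Galt→B 11·19=209, Irby→B 14·10=140. Service 585; fixed 184; total 769.
Difference: |833 − 769| = 64.

Proposal Y is cheaper by 64.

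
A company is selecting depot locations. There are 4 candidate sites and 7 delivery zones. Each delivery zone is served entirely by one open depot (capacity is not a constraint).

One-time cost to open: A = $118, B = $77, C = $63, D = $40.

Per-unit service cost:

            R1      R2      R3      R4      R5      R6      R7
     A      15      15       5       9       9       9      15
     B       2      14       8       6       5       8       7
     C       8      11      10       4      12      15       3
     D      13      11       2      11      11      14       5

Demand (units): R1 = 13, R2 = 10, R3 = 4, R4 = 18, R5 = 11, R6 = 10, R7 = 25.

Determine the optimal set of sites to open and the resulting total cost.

For any fixed open set, each delivery zone goes to its cheapest open site; total = fixed + service.
{B, C}: R1→B 2·13=26, R2→C 11·10=110, R3→B 8·4=32, R4→C 4·18=72, R5→B 5·11=55, R6→B 8·10=80, R7→C 3·25=75. Service 450; fixed 140; total 590.
{B, C, D}: service 426 + fixed 180 = 606
{B, D}: service 512 + fixed 117 = 629
{A, B, C, D}: R1→B 2·13=26, R2→C 11·10=110, R3→D 2·4=8, R4→C 4·18=72, R5→B 5·11=55, R6→B 8·10=80, R7→C 3·25=75. Service 426; fixed 298; total 724.
(All 15 nonempty subsets were checked; B and C is lowest.)

Open B and C; minimum total cost 590.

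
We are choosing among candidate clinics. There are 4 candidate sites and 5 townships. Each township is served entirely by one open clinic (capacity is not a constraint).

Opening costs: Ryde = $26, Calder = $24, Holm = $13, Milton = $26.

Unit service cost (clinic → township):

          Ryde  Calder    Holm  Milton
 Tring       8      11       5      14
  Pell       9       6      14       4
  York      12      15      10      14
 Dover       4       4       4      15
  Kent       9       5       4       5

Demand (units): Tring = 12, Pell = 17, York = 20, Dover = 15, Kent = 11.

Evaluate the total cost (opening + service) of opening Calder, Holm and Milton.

Each township is assigned to its cheapest site among the open ones.
{Calder, Holm, Milton}: Tring→Holm 5·12=60, Pell→Milton 4·17=68, York→Holm 10·20=200, Dover→Calder 4·15=60, Kent→Holm 4·11=44. Service 432; fixed 63; total 495.

Total cost: 495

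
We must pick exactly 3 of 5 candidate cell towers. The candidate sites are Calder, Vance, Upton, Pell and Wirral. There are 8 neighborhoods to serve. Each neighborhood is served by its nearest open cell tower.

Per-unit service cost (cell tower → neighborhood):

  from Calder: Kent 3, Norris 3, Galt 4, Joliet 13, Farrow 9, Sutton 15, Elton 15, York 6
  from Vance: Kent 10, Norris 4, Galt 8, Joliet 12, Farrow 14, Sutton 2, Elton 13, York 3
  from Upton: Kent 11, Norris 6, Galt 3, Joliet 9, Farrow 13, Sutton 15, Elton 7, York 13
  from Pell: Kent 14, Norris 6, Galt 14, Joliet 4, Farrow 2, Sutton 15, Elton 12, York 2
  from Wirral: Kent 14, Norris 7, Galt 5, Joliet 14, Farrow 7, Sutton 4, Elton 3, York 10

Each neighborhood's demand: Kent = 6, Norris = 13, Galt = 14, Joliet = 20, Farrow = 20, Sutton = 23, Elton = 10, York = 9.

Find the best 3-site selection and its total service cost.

With exactly 3 open, each neighborhood uses its cheapest among the chosen.
{Calder, Pell, Wirral}: Kent→Calder 3·6=18, Norris→Calder 3·13=39, Galt→Calder 4·14=56, Joliet→Pell 4·20=80, Farrow→Pell 2·20=40, Sutton→Wirral 4·23=92, Elton→Wirral 3·10=30, York→Pell 2·9=18. Service cost 373.
{Vance, Pell, Wirral}: service cost 396
{Vance, Upton, Pell}: service cost 408
Among all 10 size-3 choices, {Calder, Pell, Wirral} is lowest.

Choose Calder, Pell and Wirral; total service cost 373.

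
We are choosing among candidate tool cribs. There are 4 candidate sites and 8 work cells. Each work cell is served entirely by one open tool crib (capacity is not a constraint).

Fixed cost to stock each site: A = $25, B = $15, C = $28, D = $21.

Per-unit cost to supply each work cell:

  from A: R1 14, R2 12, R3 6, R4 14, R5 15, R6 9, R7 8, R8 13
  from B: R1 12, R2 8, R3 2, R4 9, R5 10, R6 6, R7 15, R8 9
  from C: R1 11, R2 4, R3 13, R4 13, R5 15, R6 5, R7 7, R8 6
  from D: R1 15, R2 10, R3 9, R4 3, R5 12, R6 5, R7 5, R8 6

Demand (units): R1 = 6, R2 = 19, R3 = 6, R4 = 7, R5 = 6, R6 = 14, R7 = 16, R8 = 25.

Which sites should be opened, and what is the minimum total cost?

For any fixed open set, each work cell goes to its cheapest open site; total = fixed + service.
{B, C, D}: R1→C 11·6=66, R2→C 4·19=76, R3→B 2·6=12, R4→D 3·7=21, R5→B 10·6=60, R6→C 5·14=70, R7→D 5·16=80, R8→C 6·25=150. Service 535; fixed 64; total 599.
{A, B, C, D}: R1→C 11·6=66, R2→C 4·19=76, R3→B 2·6=12, R4→D 3·7=21, R5→B 10·6=60, R6→C 5·14=70, R7→D 5·16=80, R8→C 6·25=150. Service 535; fixed 89; total 624.
{C, D}: service 589 + fixed 49 = 638
{B}: R1→B 12·6=72, R2→B 8·19=152, R3→B 2·6=12, R4→B 9·7=63, R5→B 10·6=60, R6→B 6·14=84, R7→B 15·16=240, R8→B 9·25=225. Service 908; fixed 15; total 923.
No other subset beats 599.

Open B, C and D; minimum total cost 599.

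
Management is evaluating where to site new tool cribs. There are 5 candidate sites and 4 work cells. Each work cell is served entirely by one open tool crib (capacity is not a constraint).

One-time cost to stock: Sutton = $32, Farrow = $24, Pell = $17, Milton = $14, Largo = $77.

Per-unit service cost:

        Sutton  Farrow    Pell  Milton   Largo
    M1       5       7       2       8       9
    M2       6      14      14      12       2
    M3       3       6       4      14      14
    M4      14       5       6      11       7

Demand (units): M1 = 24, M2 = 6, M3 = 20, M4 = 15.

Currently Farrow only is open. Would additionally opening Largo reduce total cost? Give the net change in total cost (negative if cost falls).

No — net change +5 (cost rises by 5).

Current service cost with {Farrow}: 447.
Adding Largo: each work cell re-picks its cheapest; new service cost 375, saving 72.
Extra fixed cost: 77. Net change = 77 − 72 = 5.
(Totals: 471 → 476.)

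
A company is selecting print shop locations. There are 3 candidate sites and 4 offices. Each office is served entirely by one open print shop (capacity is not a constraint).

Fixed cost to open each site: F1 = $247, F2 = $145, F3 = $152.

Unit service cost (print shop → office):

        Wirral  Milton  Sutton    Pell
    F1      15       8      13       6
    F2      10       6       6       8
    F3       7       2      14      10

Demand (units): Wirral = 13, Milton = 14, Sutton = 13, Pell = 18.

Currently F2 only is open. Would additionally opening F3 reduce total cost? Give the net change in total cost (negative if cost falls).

Current service cost with {F2}: 436.
Adding F3: each office re-picks its cheapest; new service cost 341, saving 95.
Extra fixed cost: 152. Net change = 152 − 95 = 57.
(Totals: 581 → 638.)

No — net change +57 (cost rises by 57).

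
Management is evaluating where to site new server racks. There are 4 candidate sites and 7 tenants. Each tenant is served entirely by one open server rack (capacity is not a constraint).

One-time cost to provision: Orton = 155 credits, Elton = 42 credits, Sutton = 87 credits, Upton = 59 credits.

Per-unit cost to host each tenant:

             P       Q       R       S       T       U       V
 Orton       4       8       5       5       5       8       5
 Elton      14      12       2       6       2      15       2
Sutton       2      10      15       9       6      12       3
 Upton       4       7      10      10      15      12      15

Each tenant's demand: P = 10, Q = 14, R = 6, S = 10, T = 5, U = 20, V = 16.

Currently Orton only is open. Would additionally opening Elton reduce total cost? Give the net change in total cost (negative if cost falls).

Current service cost with {Orton}: 497.
Adding Elton: each tenant re-picks its cheapest; new service cost 416, saving 81.
Extra fixed cost: 42. Net change = 42 − 81 = -39.
(Totals: 652 → 613.)

Yes — net change −39 (cost falls by 39).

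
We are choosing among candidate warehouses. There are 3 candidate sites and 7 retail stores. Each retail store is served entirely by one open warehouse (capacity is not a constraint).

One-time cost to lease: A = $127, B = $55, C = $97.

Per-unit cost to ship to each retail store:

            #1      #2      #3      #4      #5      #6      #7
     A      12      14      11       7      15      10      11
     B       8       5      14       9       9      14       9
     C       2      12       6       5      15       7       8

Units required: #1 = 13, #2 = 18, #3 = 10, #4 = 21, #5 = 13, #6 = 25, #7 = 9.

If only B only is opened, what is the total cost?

Total cost: 1126

Each retail store is assigned to its cheapest site among the open ones.
{B}: #1→B 8·13=104, #2→B 5·18=90, #3→B 14·10=140, #4→B 9·21=189, #5→B 9·13=117, #6→B 14·25=350, #7→B 9·9=81. Service 1071; fixed 55; total 1126.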